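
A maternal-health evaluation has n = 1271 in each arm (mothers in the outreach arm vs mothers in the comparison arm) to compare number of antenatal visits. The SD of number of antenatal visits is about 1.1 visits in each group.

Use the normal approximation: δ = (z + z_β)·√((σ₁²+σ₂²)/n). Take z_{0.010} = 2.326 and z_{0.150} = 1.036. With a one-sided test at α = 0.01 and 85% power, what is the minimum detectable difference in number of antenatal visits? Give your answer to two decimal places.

Minimum detectable difference ≈ 0.15 visits

δ = (z_α + z_β) · √((σ₁²+σ₂²)/n)
  = (2.326 + 1.036) · √(2.42/1271)
  = 3.362 · √0.0019
  = 3.362 · 0.0436
  = 0.1467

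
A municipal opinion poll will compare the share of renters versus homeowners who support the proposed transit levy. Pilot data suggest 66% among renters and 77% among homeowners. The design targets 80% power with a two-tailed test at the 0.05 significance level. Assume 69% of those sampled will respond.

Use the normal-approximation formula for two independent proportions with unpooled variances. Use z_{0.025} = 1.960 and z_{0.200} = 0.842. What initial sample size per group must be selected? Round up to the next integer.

n = 378 per group

n = (z_{α/2} + z_β)² · [p₁(1−p₁) + p₂(1−p₂)] / (p₁ − p₂)²
  = (1.960 + 0.842)² · (0.66·0.34 + 0.77·0.23) / (-0.11)²
  = (2.802)² · (0.2244 + 0.1771) / 0.0121
  = 7.8512 · 0.4015 / 0.0121
  = 260.52
Adjust for 69% response: 260.52 / 0.69 = 377.56.
Round up → n = 378 per group.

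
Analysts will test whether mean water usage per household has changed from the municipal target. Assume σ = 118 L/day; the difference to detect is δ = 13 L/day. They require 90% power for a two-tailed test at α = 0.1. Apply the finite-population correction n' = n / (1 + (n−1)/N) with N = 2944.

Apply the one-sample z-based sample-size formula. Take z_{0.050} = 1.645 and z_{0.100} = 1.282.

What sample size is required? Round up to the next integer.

n = 570

n = (z_{α/2} + z_β)² · σ² / δ²
  = (1.645 + 1.282)² · 118² / 13²
  = 8.5673 · 13924 / 169
  = 705.87
Finite-population correction (N = 2944): 705.87 / (1 + (705.87 − 1)/2944) = 569.51.
Round up → n = 570.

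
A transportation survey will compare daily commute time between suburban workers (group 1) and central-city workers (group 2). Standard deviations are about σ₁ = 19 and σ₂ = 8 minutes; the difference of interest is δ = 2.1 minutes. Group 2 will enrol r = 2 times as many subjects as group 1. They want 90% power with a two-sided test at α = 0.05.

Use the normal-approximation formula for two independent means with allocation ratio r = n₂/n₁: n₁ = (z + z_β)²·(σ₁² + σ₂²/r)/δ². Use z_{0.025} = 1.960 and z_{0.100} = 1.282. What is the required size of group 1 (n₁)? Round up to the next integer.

n₁ = 937

n₁ = (z_{α/2} + z_β)² · (σ₁² + σ₂²/r) / δ²
   = (1.960 + 1.282)² · (19² + 8²/2) / 2.1²
   = 10.5106 · (361 + 32) / 4.41
   = 10.5106 · 393 / 4.41
   = 936.66
Round up → n₁ = 937; n₂ = r·n₁ = 2 × 937 = 1874.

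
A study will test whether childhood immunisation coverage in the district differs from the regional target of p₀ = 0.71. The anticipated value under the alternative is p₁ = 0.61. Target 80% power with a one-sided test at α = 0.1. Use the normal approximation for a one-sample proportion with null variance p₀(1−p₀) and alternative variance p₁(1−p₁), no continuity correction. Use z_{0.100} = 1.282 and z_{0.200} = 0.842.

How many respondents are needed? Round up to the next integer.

n = 99

n = [z_α·√(p₀q₀) + z_β·√(p₁q₁)]² / (p₁ − p₀)²
  = [1.282·√(0.71·0.29) + 0.842·√(0.61·0.39)]² / (-0.10)²
  = [1.282·0.4538 + 0.842·0.4877]² / 0.0100
  = [0.9924]² / 0.0100
  = 98.49
Round up → n = 99.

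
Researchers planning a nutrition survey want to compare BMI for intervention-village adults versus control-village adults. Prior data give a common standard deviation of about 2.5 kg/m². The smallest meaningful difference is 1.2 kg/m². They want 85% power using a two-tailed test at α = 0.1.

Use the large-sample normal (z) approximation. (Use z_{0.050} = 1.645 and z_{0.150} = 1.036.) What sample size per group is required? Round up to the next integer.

n = 63 per group

n = (z_{α/2} + z_β)² · (σ₁² + σ₂²) / δ²
  = (1.645 + 1.036)² · (2·2.5² = 12.5) / 1.2²
  = 7.1878 · 12.5 / 1.44
  = 62.39
Round up → n = 63 per group.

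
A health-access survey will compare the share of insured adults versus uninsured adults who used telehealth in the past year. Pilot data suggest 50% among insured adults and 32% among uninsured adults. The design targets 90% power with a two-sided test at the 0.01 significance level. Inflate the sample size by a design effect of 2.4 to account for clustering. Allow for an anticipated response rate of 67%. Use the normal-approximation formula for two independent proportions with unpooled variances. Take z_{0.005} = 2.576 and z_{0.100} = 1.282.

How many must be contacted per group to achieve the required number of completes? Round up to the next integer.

n = (z_{α/2} + z_β)² · [p₁(1−p₁) + p₂(1−p₂)] / (p₁ − p₂)²
  = (2.576 + 1.282)² · (0.50·0.50 + 0.32·0.68) / (0.18)²
  = (3.858)² · (0.2500 + 0.2176) / 0.0324
  = 14.8842 · 0.4676 / 0.0324
  = 214.81
Design effect: 2.4 × 214.81 = 515.54.
Adjust for 67% response: 515.54 / 0.67 = 769.47.
Round up → n = 770 per group.

n = 770 per group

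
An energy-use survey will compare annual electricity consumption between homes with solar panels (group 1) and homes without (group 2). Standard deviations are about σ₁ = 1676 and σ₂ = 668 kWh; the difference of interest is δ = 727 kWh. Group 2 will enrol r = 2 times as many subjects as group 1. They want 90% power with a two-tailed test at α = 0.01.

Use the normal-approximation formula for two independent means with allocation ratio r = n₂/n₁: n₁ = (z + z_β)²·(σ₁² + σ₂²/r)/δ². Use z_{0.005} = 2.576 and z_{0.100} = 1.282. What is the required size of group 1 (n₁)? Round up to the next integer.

n₁ = 86

n₁ = (z_{α/2} + z_β)² · (σ₁² + σ₂²/r) / δ²
   = (2.576 + 1.282)² · (1676² + 668²/2) / 727²
   = 14.8842 · (2808976 + 223112) / 528529
   = 14.8842 · 3032088 / 528529
   = 85.39
Round up → n₁ = 86; n₂ = r·n₁ = 2 × 86 = 172.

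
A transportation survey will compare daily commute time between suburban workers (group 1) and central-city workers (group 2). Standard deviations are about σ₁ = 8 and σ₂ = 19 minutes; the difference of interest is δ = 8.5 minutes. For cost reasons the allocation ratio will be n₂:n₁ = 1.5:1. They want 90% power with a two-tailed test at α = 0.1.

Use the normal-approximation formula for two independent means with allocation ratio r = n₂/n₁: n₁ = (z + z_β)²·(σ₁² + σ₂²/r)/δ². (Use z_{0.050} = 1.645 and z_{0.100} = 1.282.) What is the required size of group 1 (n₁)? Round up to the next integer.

n₁ = (z_{α/2} + z_β)² · (σ₁² + σ₂²/r) / δ²
   = (1.645 + 1.282)² · (8² + 19²/1.5) / 8.5²
   = 8.5673 · (64 + 240.6667) / 72.25
   = 8.5673 · 304.6667 / 72.25
   = 36.13
Round up → n₁ = 37; n₂ = r·n₁ = 1.5 × 37 = 56.

n₁ = 37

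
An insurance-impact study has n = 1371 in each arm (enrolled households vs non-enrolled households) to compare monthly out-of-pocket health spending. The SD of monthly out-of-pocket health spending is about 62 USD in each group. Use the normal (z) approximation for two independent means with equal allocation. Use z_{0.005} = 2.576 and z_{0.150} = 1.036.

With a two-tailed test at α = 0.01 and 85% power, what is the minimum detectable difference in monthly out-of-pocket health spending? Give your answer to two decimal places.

δ = (z_{α/2} + z_β) · √((σ₁²+σ₂²)/n)
  = (2.576 + 1.036) · √(7688/1371)
  = 3.612 · √5.6076
  = 3.612 · 2.3680
  = 8.5533

Minimum detectable difference ≈ 8.55 USD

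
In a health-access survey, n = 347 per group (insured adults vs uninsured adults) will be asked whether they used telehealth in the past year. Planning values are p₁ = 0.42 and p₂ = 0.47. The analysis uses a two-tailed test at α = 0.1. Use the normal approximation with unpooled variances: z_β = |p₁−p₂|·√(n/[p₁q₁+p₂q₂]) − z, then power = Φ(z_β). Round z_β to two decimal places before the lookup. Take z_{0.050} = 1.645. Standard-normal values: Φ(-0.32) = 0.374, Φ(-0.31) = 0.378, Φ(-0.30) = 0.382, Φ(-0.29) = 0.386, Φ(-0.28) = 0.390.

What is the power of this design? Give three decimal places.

Power ≈ 0.374

z_β = |p₁−p₂|·√(n/[p₁q₁+p₂q₂]) − z_{α/2}
    = 0.05 · √(347/0.4927) − 1.645
    = 0.05 · 26.5383 − 1.645
    = 1.3269 − 1.645 = -0.3181 → -0.32
Power = Φ(-0.32) = 0.374.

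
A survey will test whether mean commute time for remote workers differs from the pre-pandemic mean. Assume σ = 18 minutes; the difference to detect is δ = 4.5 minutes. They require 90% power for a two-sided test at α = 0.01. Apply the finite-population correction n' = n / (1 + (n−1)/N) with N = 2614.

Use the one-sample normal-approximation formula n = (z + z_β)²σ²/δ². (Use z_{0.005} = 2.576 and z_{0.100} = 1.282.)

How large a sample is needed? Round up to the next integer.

n = 219

n = (z_{α/2} + z_β)² · σ² / δ²
  = (2.576 + 1.282)² · 18² / 4.5²
  = 14.8842 · 324 / 20.25
  = 238.15
Finite-population correction (N = 2614): 238.15 / (1 + (238.15 − 1)/2614) = 218.34.
Round up → n = 219.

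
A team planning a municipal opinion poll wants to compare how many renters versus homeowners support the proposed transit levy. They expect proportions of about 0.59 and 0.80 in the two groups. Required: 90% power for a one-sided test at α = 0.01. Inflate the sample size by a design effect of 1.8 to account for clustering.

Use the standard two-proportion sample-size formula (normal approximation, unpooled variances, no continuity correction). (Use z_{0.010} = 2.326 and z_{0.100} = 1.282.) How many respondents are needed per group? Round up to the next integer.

n = 214 per group

n = (z_α + z_β)² · [p₁(1−p₁) + p₂(1−p₂)] / (p₁ − p₂)²
  = (2.326 + 1.282)² · (0.59·0.41 + 0.80·0.20) / (-0.21)²
  = (3.608)² · (0.2419 + 0.1600) / 0.0441
  = 13.0177 · 0.4019 / 0.0441
  = 118.63
Design effect: 1.8 × 118.63 = 213.54.
Round up → n = 214 per group.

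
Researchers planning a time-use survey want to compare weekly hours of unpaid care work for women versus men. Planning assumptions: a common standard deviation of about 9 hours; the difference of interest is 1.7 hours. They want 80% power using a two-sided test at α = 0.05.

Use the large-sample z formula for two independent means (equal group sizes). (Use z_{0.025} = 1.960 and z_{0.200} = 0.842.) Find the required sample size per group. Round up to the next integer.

n = (z_{α/2} + z_β)² · (σ₁² + σ₂²) / δ²
  = (1.960 + 0.842)² · (2·9² = 162) / 1.7²
  = 7.8512 · 162 / 2.89
  = 440.10
Round up → n = 441 per group.

n = 441 per group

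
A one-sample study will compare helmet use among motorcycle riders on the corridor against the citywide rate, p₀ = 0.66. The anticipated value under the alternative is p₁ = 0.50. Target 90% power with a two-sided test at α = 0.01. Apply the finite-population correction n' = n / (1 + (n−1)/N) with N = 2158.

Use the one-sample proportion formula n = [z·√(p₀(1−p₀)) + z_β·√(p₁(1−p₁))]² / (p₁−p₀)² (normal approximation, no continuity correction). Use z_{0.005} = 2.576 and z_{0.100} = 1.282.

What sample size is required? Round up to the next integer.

n = [z_{α/2}·√(p₀q₀) + z_β·√(p₁q₁)]² / (p₁ − p₀)²
  = [2.576·√(0.66·0.34) + 1.282·√(0.50·0.50)]² / (-0.16)²
  = [2.576·0.4737 + 1.282·0.5000]² / 0.0256
  = [1.8613]² / 0.0256
  = 135.33
Finite-population correction (N = 2158): 135.33 / (1 + (135.33 − 1)/2158) = 127.40.
Round up → n = 128.

n = 128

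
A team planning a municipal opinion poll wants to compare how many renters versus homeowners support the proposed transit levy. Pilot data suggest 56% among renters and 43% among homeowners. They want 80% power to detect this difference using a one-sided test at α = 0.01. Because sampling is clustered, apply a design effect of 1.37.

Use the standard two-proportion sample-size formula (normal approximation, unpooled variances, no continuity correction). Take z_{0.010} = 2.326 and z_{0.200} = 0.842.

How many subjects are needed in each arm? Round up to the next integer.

n = (z_α + z_β)² · [p₁(1−p₁) + p₂(1−p₂)] / (p₁ − p₂)²
  = (2.326 + 0.842)² · (0.56·0.44 + 0.43·0.57) / (0.13)²
  = (3.168)² · (0.2464 + 0.2451) / 0.0169
  = 10.0362 · 0.4915 / 0.0169
  = 291.88
Design effect: 1.37 × 291.88 = 399.88.
Round up → n = 400 per group.

n = 400 per group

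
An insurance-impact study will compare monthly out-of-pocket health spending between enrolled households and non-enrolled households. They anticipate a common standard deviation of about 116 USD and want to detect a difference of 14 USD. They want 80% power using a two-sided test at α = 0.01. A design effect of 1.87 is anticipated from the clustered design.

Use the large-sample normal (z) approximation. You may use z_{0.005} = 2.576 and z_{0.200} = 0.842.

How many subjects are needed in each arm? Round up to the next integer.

n = 3000 per group

n = (z_{α/2} + z_β)² · (σ₁² + σ₂²) / δ²
  = (2.576 + 0.842)² · (2·116² = 26912) / 14²
  = 11.6827 · 26912 / 196
  = 1604.11
Design effect: 1.87 × 1604.11 = 2999.68.
Round up → n = 3000 per group.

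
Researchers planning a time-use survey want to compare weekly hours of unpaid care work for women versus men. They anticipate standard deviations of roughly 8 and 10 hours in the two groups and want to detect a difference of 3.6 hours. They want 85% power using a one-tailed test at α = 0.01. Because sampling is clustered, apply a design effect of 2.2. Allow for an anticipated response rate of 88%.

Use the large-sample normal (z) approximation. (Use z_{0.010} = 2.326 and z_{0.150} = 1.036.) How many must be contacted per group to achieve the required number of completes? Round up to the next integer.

n = 358 per group

n = (z_α + z_β)² · (σ₁² + σ₂²) / δ²
  = (2.326 + 1.036)² · (8² + 10² = 164) / 3.6²
  = 11.3030 · 164 / 12.96
  = 143.03
Design effect: 2.2 × 143.03 = 314.67.
Adjust for 88% response: 314.67 / 0.88 = 357.58.
Round up → n = 358 per group.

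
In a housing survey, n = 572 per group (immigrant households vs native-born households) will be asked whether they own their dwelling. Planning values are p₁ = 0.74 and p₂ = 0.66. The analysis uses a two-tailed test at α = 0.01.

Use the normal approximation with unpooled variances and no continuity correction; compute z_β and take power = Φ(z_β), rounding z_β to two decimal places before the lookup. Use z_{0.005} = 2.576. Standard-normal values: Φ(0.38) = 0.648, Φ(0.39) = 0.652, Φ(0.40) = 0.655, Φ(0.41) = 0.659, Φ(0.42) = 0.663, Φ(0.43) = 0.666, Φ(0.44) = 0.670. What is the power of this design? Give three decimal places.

Power ≈ 0.652

z_β = |p₁−p₂|·√(n/[p₁q₁+p₂q₂]) − z_{α/2}
    = 0.08 · √(572/0.4168) − 2.576
    = 0.08 · 37.0454 − 2.576
    = 2.9636 − 2.576 = 0.3876 → 0.39
Power = Φ(0.39) = 0.652.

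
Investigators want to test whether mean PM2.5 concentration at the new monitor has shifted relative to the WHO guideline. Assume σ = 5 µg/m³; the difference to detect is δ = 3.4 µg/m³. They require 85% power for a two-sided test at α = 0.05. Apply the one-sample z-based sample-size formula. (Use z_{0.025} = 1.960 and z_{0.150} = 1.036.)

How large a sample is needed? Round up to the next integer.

n = 20

n = (z_{α/2} + z_β)² · σ² / δ²
  = (1.960 + 1.036)² · 5² / 3.4²
  = 8.9760 · 25 / 11.56
  = 19.41
Round up → n = 20.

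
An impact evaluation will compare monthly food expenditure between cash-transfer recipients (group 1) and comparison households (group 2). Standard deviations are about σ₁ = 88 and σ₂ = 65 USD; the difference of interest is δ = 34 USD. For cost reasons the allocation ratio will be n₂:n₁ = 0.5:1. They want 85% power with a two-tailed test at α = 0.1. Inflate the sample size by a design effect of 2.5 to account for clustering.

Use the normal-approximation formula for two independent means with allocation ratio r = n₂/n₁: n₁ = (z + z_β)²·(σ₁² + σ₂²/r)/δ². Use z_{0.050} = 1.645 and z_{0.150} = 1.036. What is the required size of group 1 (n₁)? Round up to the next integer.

n₁ = 252

n₁ = (z_{α/2} + z_β)² · (σ₁² + σ₂²/r) / δ²
   = (1.645 + 1.036)² · (88² + 65²/0.5) / 34²
   = 7.1878 · (7744 + 8450) / 1156
   = 7.1878 · 16194 / 1156
   = 100.69
Design effect: 2.5 × 100.69 = 251.73.
Round up → n₁ = 252; n₂ = r·n₁ = 0.5 × 252 = 126.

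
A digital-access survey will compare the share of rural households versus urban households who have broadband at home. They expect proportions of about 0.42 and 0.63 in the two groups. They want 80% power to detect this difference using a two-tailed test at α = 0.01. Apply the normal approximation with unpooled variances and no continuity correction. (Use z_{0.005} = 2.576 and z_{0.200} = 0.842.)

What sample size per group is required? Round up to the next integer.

n = (z_{α/2} + z_β)² · [p₁(1−p₁) + p₂(1−p₂)] / (p₁ − p₂)²
  = (2.576 + 0.842)² · (0.42·0.58 + 0.63·0.37) / (-0.21)²
  = (3.418)² · (0.2436 + 0.2331) / 0.0441
  = 11.6827 · 0.4767 / 0.0441
  = 126.28
Round up → n = 127 per group.

n = 127 per group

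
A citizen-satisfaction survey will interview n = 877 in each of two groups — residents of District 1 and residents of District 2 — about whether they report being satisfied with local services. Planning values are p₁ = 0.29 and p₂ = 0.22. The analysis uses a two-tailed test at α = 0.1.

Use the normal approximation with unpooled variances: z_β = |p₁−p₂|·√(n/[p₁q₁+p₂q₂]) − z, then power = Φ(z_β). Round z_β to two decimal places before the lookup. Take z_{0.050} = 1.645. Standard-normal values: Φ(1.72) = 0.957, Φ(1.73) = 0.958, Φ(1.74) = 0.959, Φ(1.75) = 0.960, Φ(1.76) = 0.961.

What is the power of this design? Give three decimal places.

z_β = |p₁−p₂|·√(n/[p₁q₁+p₂q₂]) − z_{α/2}
    = 0.07 · √(877/0.3775) − 1.645
    = 0.07 · 48.1994 − 1.645
    = 3.3740 − 1.645 = 1.7290 → 1.73
Power = Φ(1.73) = 0.958.

Power ≈ 0.958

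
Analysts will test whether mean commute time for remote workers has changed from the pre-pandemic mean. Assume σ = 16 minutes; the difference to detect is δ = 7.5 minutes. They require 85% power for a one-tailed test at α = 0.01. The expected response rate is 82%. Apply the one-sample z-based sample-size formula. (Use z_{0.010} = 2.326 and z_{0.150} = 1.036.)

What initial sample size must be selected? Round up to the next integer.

n = (z_α + z_β)² · σ² / δ²
  = (2.326 + 1.036)² · 16² / 7.5²
  = 11.3030 · 256 / 56.25
  = 51.44
Adjust for 82% response: 51.44 / 0.82 = 62.73.
Round up → n = 63.

n = 63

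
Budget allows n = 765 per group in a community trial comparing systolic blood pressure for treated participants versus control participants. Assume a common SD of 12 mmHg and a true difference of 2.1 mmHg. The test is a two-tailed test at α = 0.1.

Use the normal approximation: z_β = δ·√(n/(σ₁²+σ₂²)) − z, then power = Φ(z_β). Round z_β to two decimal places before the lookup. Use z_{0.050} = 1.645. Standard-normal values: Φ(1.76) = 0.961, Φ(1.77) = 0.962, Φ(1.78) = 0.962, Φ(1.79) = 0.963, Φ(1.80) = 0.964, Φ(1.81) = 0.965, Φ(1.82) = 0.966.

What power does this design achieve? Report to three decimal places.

Power ≈ 0.962

z_β = δ·√(n/(σ₁²+σ₂²)) − z_{α/2}
    = 2.1 · √(765/288) − 1.645
    = 2.1 · 1.62980 − 1.645
    = 3.4226 − 1.645 = 1.7776 → 1.78
Power = Φ(1.78) = 0.962.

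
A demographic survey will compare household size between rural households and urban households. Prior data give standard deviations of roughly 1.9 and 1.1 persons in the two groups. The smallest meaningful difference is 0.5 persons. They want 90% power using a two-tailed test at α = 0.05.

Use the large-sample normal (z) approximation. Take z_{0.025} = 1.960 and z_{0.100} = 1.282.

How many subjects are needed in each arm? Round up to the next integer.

n = (z_{α/2} + z_β)² · (σ₁² + σ₂²) / δ²
  = (1.960 + 1.282)² · (1.9² + 1.1² = 4.82) / 0.5²
  = 10.5106 · 4.82 / 0.25
  = 202.64
Round up → n = 203 per group.

n = 203 per group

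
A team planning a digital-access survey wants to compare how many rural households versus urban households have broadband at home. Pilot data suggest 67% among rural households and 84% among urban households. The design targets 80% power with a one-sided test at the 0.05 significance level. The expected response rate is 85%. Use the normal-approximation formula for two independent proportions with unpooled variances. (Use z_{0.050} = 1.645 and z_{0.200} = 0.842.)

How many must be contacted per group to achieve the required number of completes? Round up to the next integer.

n = (z_α + z_β)² · [p₁(1−p₁) + p₂(1−p₂)] / (p₁ − p₂)²
  = (1.645 + 0.842)² · (0.67·0.33 + 0.84·0.16) / (-0.17)²
  = (2.487)² · (0.2211 + 0.1344) / 0.0289
  = 6.1852 · 0.3555 / 0.0289
  = 76.08
Adjust for 85% response: 76.08 / 0.85 = 89.51.
Round up → n = 90 per group.

n = 90 per group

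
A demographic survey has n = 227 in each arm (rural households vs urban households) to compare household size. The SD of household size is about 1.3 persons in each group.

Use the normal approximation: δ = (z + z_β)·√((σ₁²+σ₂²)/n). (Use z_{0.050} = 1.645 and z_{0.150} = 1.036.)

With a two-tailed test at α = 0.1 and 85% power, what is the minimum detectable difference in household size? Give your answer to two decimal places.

δ = (z_{α/2} + z_β) · √((σ₁²+σ₂²)/n)
  = (1.645 + 1.036) · √(3.38/227)
  = 2.681 · √0.01489
  = 2.681 · 0.1220
  = 0.3271

Minimum detectable difference ≈ 0.33 persons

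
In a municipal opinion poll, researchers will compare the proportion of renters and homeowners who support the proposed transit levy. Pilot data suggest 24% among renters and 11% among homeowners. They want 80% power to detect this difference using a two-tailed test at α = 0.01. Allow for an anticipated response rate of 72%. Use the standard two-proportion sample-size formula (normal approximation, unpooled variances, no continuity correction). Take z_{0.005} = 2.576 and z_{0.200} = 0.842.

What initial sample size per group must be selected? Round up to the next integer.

n = 270 per group

n = (z_{α/2} + z_β)² · [p₁(1−p₁) + p₂(1−p₂)] / (p₁ − p₂)²
  = (2.576 + 0.842)² · (0.24·0.76 + 0.11·0.89) / (0.13)²
  = (3.418)² · (0.1824 + 0.0979) / 0.0169
  = 11.6827 · 0.2803 / 0.0169
  = 193.77
Adjust for 72% response: 193.77 / 0.72 = 269.12.
Round up → n = 270 per group.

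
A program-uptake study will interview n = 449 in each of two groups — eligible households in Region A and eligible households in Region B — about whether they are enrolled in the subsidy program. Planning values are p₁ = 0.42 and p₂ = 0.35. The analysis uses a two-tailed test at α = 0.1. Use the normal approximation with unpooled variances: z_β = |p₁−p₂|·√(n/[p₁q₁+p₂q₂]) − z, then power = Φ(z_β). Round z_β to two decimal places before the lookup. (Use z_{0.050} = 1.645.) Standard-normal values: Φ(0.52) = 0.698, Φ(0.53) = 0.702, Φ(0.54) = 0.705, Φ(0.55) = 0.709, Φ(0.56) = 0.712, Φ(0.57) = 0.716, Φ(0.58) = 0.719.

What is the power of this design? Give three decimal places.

z_β = |p₁−p₂|·√(n/[p₁q₁+p₂q₂]) − z_{α/2}
    = 0.07 · √(449/0.4711) − 1.645
    = 0.07 · 30.8721 − 1.645
    = 2.1610 − 1.645 = 0.5160 → 0.52
Power = Φ(0.52) = 0.698.

Power ≈ 0.698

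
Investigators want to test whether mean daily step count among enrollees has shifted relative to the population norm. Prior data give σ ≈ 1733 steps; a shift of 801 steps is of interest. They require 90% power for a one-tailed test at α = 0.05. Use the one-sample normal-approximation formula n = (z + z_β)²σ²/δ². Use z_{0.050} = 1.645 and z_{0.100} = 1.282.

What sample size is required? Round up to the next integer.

n = (z_α + z_β)² · σ² / δ²
  = (1.645 + 1.282)² · 1733² / 801²
  = 8.5673 · 3003289 / 641601
  = 40.10
Round up → n = 41.

n = 41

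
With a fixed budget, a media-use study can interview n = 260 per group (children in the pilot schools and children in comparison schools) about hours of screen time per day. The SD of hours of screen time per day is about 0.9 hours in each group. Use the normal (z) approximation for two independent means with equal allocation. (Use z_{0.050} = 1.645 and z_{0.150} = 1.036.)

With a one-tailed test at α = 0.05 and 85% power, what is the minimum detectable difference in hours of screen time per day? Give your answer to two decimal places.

Minimum detectable difference ≈ 0.21 hours

δ = (z_α + z_β) · √((σ₁²+σ₂²)/n)
  = (1.645 + 1.036) · √(1.62/260)
  = 2.681 · √0.00623
  = 2.681 · 0.0789
  = 0.2116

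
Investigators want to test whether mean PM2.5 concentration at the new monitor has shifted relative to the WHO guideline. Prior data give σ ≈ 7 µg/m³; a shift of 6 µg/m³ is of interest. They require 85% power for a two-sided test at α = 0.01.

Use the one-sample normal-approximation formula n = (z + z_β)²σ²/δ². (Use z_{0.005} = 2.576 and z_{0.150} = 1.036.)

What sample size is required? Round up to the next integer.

n = (z_{α/2} + z_β)² · σ² / δ²
  = (2.576 + 1.036)² · 7² / 6²
  = 13.0465 · 49 / 36
  = 17.76
Round up → n = 18.

n = 18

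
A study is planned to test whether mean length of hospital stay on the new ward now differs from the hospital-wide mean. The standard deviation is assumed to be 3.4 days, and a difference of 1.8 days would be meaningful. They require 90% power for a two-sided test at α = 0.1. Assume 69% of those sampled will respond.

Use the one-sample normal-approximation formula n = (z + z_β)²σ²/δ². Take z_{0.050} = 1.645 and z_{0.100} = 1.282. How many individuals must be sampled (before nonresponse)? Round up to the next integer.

n = 45

n = (z_{α/2} + z_β)² · σ² / δ²
  = (1.645 + 1.282)² · 3.4² / 1.8²
  = 8.5673 · 11.56 / 3.24
  = 30.57
Adjust for 69% response: 30.57 / 0.69 = 44.30.
Round up → n = 45.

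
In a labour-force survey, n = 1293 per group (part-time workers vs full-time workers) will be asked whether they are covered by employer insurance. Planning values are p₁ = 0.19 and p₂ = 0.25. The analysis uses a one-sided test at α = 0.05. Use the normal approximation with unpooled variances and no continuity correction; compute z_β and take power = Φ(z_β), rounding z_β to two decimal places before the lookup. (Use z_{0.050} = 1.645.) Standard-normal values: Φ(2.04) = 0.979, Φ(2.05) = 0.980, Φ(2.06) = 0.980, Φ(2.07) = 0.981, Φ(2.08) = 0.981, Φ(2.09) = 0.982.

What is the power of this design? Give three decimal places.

z_β = |p₁−p₂|·√(n/[p₁q₁+p₂q₂]) − z_α
    = 0.06 · √(1293/0.3414) − 1.645
    = 0.06 · 61.5414 − 1.645
    = 3.6925 − 1.645 = 2.0475 → 2.05
Power = Φ(2.05) = 0.980.

Power ≈ 0.980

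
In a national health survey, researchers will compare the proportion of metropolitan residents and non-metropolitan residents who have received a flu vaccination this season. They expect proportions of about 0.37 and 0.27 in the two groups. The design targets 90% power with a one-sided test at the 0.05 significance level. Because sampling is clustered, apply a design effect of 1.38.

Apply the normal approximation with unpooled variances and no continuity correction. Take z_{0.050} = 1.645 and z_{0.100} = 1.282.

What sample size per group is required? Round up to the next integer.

n = (z_α + z_β)² · [p₁(1−p₁) + p₂(1−p₂)] / (p₁ − p₂)²
  = (1.645 + 1.282)² · (0.37·0.63 + 0.27·0.73) / (0.10)²
  = (2.927)² · (0.2331 + 0.1971) / 0.0100
  = 8.5673 · 0.4302 / 0.0100
  = 368.57
Design effect: 1.38 × 368.57 = 508.62.
Round up → n = 509 per group.

n = 509 per group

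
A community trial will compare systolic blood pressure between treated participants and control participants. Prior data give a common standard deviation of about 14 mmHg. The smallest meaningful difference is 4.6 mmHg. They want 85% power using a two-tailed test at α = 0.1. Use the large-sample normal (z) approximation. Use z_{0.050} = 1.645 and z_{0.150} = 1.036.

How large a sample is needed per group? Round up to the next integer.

n = (z_{α/2} + z_β)² · (σ₁² + σ₂²) / δ²
  = (1.645 + 1.036)² · (2·14² = 392) / 4.6²
  = 7.1878 · 392 / 21.16
  = 133.16
Round up → n = 134 per group.

n = 134 per group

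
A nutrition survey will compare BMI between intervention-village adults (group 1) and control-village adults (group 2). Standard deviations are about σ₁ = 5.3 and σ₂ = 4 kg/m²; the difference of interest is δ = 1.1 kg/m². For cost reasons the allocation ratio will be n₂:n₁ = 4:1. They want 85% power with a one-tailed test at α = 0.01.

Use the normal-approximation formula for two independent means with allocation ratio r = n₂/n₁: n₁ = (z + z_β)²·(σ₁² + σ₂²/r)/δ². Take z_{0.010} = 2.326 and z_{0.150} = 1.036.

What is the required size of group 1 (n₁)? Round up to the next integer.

n₁ = (z_α + z_β)² · (σ₁² + σ₂²/r) / δ²
   = (2.326 + 1.036)² · (5.3² + 4²/4) / 1.1²
   = 11.3030 · (28.09 + 4) / 1.21
   = 11.3030 · 32.09 / 1.21
   = 299.76
Round up → n₁ = 300; n₂ = r·n₁ = 4 × 300 = 1200.

n₁ = 300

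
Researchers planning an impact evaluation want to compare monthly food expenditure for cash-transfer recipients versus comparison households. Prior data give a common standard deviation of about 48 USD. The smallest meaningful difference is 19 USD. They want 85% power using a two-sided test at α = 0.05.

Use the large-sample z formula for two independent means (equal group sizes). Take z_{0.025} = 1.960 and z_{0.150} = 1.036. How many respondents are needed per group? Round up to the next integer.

n = (z_{α/2} + z_β)² · (σ₁² + σ₂²) / δ²
  = (1.960 + 1.036)² · (2·48² = 4608) / 19²
  = 8.9760 · 4608 / 361
  = 114.57
Round up → n = 115 per group.

n = 115 per group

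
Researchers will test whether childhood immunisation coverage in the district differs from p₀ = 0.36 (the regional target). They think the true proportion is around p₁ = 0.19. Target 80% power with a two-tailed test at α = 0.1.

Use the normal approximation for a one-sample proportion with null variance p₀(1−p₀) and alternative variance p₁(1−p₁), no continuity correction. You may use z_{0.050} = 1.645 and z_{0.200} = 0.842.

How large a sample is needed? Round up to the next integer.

n = [z_{α/2}·√(p₀q₀) + z_β·√(p₁q₁)]² / (p₁ − p₀)²
  = [1.645·√(0.36·0.64) + 0.842·√(0.19·0.81)]² / (-0.17)²
  = [1.645·0.4800 + 0.842·0.3923]² / 0.0289
  = [1.1199]² / 0.0289
  = 43.40
Round up → n = 44.

n = 44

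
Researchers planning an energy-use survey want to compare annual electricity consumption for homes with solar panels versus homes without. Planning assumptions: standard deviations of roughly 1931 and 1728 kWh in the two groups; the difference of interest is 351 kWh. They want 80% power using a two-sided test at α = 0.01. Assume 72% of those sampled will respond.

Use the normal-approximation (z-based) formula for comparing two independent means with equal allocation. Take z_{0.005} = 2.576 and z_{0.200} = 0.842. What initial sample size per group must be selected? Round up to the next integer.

n = 885 per group

n = (z_{α/2} + z_β)² · (σ₁² + σ₂²) / δ²
  = (2.576 + 0.842)² · (1931² + 1728² = 6714745) / 351²
  = 11.6827 · 6714745 / 123201
  = 636.74
Adjust for 72% response: 636.74 / 0.72 = 884.36.
Round up → n = 885 per group.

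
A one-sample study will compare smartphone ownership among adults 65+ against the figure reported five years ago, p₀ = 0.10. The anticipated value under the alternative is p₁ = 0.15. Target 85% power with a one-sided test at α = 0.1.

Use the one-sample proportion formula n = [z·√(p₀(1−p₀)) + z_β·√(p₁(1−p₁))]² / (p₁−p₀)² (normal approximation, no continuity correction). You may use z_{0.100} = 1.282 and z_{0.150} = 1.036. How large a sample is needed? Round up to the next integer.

n = 228

n = [z_α·√(p₀q₀) + z_β·√(p₁q₁)]² / (p₁ − p₀)²
  = [1.282·√(0.10·0.90) + 1.036·√(0.15·0.85)]² / (0.05)²
  = [1.282·0.3000 + 1.036·0.3571]² / 0.0025
  = [0.7545]² / 0.0025
  = 227.72
Round up → n = 228.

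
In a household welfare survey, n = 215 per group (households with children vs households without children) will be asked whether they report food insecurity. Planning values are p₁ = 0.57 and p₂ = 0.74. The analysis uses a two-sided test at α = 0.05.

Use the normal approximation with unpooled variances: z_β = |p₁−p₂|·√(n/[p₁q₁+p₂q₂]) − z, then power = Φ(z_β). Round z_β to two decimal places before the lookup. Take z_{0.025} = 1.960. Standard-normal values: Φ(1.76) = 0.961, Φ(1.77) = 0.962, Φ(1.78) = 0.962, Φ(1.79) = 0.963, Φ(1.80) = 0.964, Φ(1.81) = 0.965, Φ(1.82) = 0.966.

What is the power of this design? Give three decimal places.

Power ≈ 0.965

z_β = |p₁−p₂|·√(n/[p₁q₁+p₂q₂]) − z_{α/2}
    = 0.17 · √(215/0.4375) − 1.960
    = 0.17 · 22.1682 − 1.960
    = 3.7686 − 1.960 = 1.8086 → 1.81
Power = Φ(1.81) = 0.965.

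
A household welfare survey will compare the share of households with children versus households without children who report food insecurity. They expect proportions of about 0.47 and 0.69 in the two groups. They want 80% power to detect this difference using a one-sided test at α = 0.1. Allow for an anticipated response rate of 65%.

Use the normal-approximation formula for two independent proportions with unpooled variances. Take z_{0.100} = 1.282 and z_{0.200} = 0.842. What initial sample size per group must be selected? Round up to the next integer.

n = (z_α + z_β)² · [p₁(1−p₁) + p₂(1−p₂)] / (p₁ − p₂)²
  = (1.282 + 0.842)² · (0.47·0.53 + 0.69·0.31) / (-0.22)²
  = (2.124)² · (0.2491 + 0.2139) / 0.0484
  = 4.5114 · 0.4630 / 0.0484
  = 43.16
Adjust for 65% response: 43.16 / 0.65 = 66.39.
Round up → n = 67 per group.

n = 67 per group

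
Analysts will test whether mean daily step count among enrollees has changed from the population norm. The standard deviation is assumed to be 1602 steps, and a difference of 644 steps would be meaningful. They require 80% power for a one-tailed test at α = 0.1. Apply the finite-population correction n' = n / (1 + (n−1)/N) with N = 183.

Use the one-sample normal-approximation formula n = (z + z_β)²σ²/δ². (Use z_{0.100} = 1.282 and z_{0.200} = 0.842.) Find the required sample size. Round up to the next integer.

n = 25

n = (z_α + z_β)² · σ² / δ²
  = (1.282 + 0.842)² · 1602² / 644²
  = 4.5114 · 2566404 / 414736
  = 27.92
Finite-population correction (N = 183): 27.92 / (1 + (27.92 − 1)/183) = 24.34.
Round up → n = 25.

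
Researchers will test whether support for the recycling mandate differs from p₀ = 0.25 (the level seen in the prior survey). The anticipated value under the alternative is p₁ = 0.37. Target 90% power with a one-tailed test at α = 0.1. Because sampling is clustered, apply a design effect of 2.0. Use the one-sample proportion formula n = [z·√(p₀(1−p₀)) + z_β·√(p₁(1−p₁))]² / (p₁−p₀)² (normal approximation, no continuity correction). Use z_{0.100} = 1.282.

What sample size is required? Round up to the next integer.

n = [z_α·√(p₀q₀) + z_β·√(p₁q₁)]² / (p₁ − p₀)²
  = [1.282·√(0.25·0.75) + 1.282·√(0.37·0.63)]² / (0.12)²
  = [1.282·0.4330 + 1.282·0.4828]² / 0.0144
  = [1.1741]² / 0.0144
  = 95.73
Design effect: 2.0 × 95.73 = 191.45.
Round up → n = 192.

n = 192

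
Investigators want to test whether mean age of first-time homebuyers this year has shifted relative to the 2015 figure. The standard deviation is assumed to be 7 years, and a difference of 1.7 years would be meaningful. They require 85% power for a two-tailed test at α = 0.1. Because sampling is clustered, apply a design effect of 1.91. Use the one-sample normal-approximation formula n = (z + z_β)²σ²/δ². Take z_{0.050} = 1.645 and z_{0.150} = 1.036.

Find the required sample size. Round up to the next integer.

n = (z_{α/2} + z_β)² · σ² / δ²
  = (1.645 + 1.036)² · 7² / 1.7²
  = 7.1878 · 49 / 2.89
  = 121.87
Design effect: 1.91 × 121.87 = 232.77.
Round up → n = 233.

n = 233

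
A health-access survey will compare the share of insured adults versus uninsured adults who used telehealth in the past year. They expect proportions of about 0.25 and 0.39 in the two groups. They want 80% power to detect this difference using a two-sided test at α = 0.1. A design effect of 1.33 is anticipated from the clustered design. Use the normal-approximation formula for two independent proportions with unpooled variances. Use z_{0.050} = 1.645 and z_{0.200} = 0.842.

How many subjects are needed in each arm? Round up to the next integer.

n = (z_{α/2} + z_β)² · [p₁(1−p₁) + p₂(1−p₂)] / (p₁ − p₂)²
  = (1.645 + 0.842)² · (0.25·0.75 + 0.39·0.61) / (-0.14)²
  = (2.487)² · (0.1875 + 0.2379) / 0.0196
  = 6.1852 · 0.4254 / 0.0196
  = 134.24
Design effect: 1.33 × 134.24 = 178.54.
Round up → n = 179 per group.

n = 179 per group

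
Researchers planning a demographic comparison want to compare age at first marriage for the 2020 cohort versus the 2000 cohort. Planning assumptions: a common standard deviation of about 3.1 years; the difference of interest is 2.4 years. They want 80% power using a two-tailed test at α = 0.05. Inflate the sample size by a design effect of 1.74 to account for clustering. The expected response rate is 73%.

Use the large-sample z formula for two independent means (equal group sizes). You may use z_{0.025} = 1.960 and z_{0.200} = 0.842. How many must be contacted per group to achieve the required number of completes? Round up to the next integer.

n = (z_{α/2} + z_β)² · (σ₁² + σ₂²) / δ²
  = (1.960 + 0.842)² · (2·3.1² = 19.22) / 2.4²
  = 7.8512 · 19.22 / 5.76
  = 26.20
Design effect: 1.74 × 26.20 = 45.58.
Adjust for 73% response: 45.58 / 0.73 = 62.44.
Round up → n = 63 per group.

n = 63 per group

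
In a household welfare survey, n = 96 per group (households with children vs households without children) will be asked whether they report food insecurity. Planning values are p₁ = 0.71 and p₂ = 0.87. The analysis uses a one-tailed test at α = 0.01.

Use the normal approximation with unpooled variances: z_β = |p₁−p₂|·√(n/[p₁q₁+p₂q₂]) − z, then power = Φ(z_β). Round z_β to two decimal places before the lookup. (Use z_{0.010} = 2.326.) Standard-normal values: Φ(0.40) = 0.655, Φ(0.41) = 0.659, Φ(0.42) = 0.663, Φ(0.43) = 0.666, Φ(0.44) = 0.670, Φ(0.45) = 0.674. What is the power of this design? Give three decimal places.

Power ≈ 0.674

z_β = |p₁−p₂|·√(n/[p₁q₁+p₂q₂]) − z_α
    = 0.16 · √(96/0.3190) − 2.326
    = 0.16 · 17.3476 − 2.326
    = 2.7756 − 2.326 = 0.4496 → 0.45
Power = Φ(0.45) = 0.674.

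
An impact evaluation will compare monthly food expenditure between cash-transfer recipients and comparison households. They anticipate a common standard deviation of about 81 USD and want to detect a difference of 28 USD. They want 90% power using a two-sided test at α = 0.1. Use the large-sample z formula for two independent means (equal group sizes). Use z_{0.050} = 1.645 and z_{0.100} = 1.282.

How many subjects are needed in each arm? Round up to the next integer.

n = (z_{α/2} + z_β)² · (σ₁² + σ₂²) / δ²
  = (1.645 + 1.282)² · (2·81² = 13122) / 28²
  = 8.5673 · 13122 / 784
  = 143.39
Round up → n = 144 per group.

n = 144 per group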